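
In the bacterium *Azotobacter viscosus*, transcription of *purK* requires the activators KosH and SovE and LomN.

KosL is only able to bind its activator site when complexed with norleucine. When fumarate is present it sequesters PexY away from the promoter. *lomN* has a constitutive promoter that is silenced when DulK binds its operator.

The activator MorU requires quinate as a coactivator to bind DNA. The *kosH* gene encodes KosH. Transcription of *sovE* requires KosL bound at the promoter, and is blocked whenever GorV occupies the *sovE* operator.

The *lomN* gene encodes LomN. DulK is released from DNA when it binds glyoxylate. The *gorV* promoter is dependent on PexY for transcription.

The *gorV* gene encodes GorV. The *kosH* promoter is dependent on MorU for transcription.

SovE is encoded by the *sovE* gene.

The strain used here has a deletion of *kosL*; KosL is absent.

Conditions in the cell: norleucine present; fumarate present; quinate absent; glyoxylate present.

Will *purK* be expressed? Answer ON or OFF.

Quinate is absent, so MorU is inactive.
Required activator MorU is absent, so *kosH* is not transcribed.
So KosH is not produced.
Fumarate is present, so PexY is inactive.
Required activator PexY is absent, so *gorV* is not transcribed.
So GorV is not produced.
KosL is non-functional in this strain, so it has no effect.
Required activator KosL is absent, so *sovE* is not transcribed.
So SovE is not produced.
Glyoxylate is present, so DulK is inactive.
With no repressor bound, *lomN* is transcribed.
So LomN is produced and active.
Required activator KosH is absent, so *purK* is not transcribed.

OFF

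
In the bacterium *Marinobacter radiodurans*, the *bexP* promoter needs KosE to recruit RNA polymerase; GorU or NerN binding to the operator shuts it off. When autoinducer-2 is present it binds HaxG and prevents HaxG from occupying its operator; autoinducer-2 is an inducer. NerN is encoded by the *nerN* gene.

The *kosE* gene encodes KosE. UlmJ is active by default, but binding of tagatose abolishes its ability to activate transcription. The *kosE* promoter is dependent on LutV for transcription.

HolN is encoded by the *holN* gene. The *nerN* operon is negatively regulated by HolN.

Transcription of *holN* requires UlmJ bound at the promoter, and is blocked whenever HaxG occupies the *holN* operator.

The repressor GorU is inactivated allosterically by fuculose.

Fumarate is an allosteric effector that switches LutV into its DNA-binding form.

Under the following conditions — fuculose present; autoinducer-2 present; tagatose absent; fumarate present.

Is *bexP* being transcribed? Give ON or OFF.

ON

Fuculose is present, so GorU is inactive.
Fumarate is present, so LutV is active.
No repressor is bound and LutV is active, so *kosE* is transcribed.
So KosE is produced and active.
Autoinducer-2 is present, so HaxG is inactive.
Tagatose is absent, so UlmJ is active.
No repressor is bound and UlmJ is active, so *holN* is transcribed.
So HolN is produced and active.
With repressor HolN bound, *nerN* is not transcribed.
So NerN is not produced.
No repressor is bound and KosE is active, so *bexP* is transcribed.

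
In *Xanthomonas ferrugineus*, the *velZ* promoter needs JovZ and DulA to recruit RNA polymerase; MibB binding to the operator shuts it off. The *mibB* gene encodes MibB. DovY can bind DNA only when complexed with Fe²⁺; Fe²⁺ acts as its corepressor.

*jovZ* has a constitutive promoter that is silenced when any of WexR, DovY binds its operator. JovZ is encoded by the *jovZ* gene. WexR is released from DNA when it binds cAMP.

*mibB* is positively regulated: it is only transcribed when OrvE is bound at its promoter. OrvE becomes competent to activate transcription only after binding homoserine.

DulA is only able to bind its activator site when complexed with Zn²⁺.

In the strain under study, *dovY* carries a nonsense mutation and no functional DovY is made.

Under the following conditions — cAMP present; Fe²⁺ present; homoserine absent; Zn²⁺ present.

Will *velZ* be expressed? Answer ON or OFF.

cAMP is present, so WexR is inactive.
DovY is non-functional in this strain, so it has no effect.
With no repressor bound, *jovZ* is transcribed.
So JovZ is produced and active.
Homoserine is absent, so OrvE is inactive.
Required activator OrvE is absent, so *mibB* is not transcribed.
So MibB is not produced.
Zn²⁺ is present, so DulA is active.
No repressor is bound and JovZ and DulA are active, so *velZ* is transcribed.

ON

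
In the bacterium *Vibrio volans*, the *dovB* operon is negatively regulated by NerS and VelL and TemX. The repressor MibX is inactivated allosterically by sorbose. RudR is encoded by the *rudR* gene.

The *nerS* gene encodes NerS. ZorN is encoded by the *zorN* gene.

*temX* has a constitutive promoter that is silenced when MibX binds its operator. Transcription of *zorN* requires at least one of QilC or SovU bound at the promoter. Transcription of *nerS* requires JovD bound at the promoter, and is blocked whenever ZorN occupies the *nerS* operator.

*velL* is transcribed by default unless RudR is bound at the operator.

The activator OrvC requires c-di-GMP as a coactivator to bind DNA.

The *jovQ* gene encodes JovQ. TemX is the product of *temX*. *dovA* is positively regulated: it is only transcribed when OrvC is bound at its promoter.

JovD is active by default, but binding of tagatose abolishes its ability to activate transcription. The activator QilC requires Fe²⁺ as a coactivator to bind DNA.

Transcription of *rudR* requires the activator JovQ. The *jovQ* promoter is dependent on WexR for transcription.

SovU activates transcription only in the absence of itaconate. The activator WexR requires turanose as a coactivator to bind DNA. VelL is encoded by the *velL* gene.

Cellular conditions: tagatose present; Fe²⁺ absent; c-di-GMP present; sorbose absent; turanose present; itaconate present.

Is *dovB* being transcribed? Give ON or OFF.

ON

Fe²⁺ is absent, so QilC is inactive.
Itaconate is present, so SovU is inactive.
No activator is available at the *zorN* promoter, so *zorN* is not transcribed.
So ZorN is not produced.
Tagatose is present, so JovD is inactive.
Required activator JovD is absent, so *nerS* is not transcribed.
So NerS is not produced.
Turanose is present, so WexR is active.
No repressor is bound and WexR is active, so *jovQ* is transcribed.
So JovQ is produced and active.
No repressor is bound and JovQ is active, so *rudR* is transcribed.
So RudR is produced and active.
With repressor RudR bound, *velL* is not transcribed.
So VelL is not produced.
Sorbose is absent, so MibX is active.
With repressor MibX bound, *temX* is not transcribed.
So TemX is not produced.
With no repressor bound, *dovB* is transcribed.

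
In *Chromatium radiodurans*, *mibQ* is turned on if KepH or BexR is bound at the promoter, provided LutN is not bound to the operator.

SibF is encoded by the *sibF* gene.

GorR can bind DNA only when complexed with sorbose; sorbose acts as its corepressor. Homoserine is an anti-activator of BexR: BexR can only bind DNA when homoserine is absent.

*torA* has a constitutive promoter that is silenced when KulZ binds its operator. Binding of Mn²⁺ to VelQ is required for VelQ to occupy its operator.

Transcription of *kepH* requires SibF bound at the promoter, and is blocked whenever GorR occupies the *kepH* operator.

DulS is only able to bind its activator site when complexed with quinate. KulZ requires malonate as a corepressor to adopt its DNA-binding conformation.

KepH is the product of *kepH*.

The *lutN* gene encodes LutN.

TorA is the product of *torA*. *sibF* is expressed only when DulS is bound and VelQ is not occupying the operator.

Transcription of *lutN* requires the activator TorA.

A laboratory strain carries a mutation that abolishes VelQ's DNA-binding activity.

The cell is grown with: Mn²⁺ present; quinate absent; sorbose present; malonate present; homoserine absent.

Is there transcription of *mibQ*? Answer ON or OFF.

Malonate is present, so KulZ is active.
With repressor KulZ bound, *torA* is not transcribed.
So TorA is not produced.
Required activator TorA is absent, so *lutN* is not transcribed.
So LutN is not produced.
Sorbose is present, so GorR is active.
VelQ is non-functional in this strain, so it has no effect.
Quinate is absent, so DulS is inactive.
Required activator DulS is absent, so *sibF* is not transcribed.
So SibF is not produced.
With repressor GorR bound, *kepH* is not transcribed.
So KepH is not produced.
Homoserine is absent, so BexR is active.
Activator BexR is present, so *mibQ* is transcribed.

ON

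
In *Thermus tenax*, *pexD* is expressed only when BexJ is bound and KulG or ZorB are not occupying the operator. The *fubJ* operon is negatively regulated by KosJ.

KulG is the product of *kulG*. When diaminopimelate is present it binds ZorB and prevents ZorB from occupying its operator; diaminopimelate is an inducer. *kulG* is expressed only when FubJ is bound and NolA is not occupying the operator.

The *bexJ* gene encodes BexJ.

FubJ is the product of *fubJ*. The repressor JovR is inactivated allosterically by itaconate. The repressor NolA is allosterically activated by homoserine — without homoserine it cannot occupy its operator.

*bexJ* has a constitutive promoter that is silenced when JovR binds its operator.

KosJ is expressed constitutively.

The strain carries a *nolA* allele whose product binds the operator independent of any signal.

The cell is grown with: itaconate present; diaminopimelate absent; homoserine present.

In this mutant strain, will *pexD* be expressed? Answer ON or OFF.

Itaconate is present, so JovR is inactive.
With no repressor bound, *bexJ* is transcribed.
So BexJ is produced and active.
NolA is constitutively active in this strain.
KosJ is produced constitutively and is active.
With repressor KosJ bound, *fubJ* is not transcribed.
So FubJ is not produced.
With repressor NolA bound, *kulG* is not transcribed.
So KulG is not produced.
Diaminopimelate is absent, so ZorB is active.
With repressor ZorB bound, *pexD* is not transcribed.

OFF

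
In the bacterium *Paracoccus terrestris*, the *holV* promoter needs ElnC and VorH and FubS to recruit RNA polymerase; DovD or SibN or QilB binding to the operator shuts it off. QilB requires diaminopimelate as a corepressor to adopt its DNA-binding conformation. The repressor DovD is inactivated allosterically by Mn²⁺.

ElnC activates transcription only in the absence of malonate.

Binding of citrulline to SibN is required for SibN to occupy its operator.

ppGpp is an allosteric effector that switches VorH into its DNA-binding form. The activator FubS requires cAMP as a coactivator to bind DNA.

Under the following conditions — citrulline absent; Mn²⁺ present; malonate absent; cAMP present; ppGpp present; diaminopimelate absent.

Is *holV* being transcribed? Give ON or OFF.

ON

Mn²⁺ is present, so DovD is inactive.
Malonate is absent, so ElnC is active.
Citrulline is absent, so SibN is inactive.
ppGpp is present, so VorH is active.
Diaminopimelate is absent, so QilB is inactive.
cAMP is present, so FubS is active.
No repressor is bound and ElnC and VorH and FubS are active, so *holV* is transcribed.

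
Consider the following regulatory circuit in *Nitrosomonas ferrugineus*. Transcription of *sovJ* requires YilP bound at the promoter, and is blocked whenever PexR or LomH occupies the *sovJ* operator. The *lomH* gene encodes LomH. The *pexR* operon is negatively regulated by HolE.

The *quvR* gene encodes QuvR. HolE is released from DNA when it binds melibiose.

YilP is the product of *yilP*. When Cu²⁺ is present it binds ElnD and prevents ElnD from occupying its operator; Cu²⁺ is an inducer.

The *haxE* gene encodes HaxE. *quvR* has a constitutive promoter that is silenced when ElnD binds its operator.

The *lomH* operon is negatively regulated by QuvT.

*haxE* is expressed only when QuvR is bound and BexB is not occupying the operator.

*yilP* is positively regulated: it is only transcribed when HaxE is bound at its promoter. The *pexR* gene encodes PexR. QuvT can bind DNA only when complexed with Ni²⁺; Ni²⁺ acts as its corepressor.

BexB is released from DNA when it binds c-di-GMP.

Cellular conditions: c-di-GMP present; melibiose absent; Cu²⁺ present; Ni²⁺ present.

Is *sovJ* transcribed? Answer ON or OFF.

ON

Cu²⁺ is present, so ElnD is inactive.
With no repressor bound, *quvR* is transcribed.
So QuvR is produced and active.
c-di-GMP is present, so BexB is inactive.
No repressor is bound and QuvR is active, so *haxE* is transcribed.
So HaxE is produced and active.
No repressor is bound and HaxE is active, so *yilP* is transcribed.
So YilP is produced and active.
Melibiose is absent, so HolE is active.
With repressor HolE bound, *pexR* is not transcribed.
So PexR is not produced.
Ni²⁺ is present, so QuvT is active.
With repressor QuvT bound, *lomH* is not transcribed.
So LomH is not produced.
No repressor is bound and YilP is active, so *sovJ* is transcribed.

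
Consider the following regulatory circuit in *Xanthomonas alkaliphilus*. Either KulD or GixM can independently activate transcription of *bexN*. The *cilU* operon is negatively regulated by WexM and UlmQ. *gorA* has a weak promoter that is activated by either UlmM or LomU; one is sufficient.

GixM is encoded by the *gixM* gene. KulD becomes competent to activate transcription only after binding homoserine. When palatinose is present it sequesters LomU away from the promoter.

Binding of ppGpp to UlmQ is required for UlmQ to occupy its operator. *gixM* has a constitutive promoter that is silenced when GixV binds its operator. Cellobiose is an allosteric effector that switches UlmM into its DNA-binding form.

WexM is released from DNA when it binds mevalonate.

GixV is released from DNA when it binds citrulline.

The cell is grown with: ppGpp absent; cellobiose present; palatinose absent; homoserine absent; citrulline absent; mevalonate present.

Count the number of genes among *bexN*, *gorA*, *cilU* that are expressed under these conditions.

Homoserine is absent, so KulD is inactive.
Citrulline is absent, so GixV is active.
With repressor GixV bound, *gixM* is not transcribed.
So GixM is not produced.
No activator is available at the *bexN* promoter, so *bexN* is not transcribed.
→ *bexN* is OFF.
Cellobiose is present, so UlmM is active.
Palatinose is absent, so LomU is active.
Activator UlmM is present, so *gorA* is transcribed.
→ *gorA* is ON.
Mevalonate is present, so WexM is inactive.
ppGpp is absent, so UlmQ is inactive.
With no repressor bound, *cilU* is transcribed.
→ *cilU* is ON.
2 of the 3 genes are transcribed.

2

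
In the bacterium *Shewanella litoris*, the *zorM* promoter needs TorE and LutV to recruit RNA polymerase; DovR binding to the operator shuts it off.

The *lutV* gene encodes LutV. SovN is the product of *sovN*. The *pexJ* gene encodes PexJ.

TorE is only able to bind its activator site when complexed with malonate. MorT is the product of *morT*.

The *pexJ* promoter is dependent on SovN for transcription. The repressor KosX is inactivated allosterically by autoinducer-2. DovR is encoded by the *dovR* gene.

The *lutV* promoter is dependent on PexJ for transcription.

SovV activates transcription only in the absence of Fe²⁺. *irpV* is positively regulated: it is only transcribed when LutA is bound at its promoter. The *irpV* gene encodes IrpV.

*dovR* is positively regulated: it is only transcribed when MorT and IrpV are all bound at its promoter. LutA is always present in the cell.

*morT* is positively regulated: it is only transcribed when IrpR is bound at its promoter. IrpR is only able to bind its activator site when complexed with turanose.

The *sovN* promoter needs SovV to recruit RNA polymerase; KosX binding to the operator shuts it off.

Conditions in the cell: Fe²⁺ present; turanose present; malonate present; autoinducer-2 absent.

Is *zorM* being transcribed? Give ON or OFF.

OFF

Turanose is present, so IrpR is active.
No repressor is bound and IrpR is active, so *morT* is transcribed.
So MorT is produced and active.
LutA is produced constitutively and is active.
No repressor is bound and LutA is active, so *irpV* is transcribed.
So IrpV is produced and active.
No repressor is bound and MorT and IrpV are active, so *dovR* is transcribed.
So DovR is produced and active.
Malonate is present, so TorE is active.
Fe²⁺ is present, so SovV is inactive.
Autoinducer-2 is absent, so KosX is active.
With repressor KosX bound, *sovN* is not transcribed.
So SovN is not produced.
Required activator SovN is absent, so *pexJ* is not transcribed.
So PexJ is not produced.
Required activator PexJ is absent, so *lutV* is not transcribed.
So LutV is not produced.
With repressor DovR bound, *zorM* is not transcribed.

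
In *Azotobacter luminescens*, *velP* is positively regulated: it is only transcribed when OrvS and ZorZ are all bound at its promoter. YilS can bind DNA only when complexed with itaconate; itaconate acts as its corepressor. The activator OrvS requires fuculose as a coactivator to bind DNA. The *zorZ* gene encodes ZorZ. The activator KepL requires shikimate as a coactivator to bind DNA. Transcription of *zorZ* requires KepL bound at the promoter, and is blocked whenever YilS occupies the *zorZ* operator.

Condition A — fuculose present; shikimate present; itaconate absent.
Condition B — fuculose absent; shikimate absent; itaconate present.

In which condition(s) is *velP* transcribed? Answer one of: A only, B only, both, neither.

Condition A:
Fuculose is present, so OrvS is active.
Shikimate is present, so KepL is active.
Itaconate is absent, so YilS is inactive.
No repressor is bound and KepL is active, so *zorZ* is transcribed.
So ZorZ is produced and active.
No repressor is bound and OrvS and ZorZ are active, so *velP* is transcribed.
→ *velP* is ON in A.
Condition B:
Fuculose is absent, so OrvS is inactive.
Shikimate is absent, so KepL is inactive.
Itaconate is present, so YilS is active.
With repressor YilS bound, *zorZ* is not transcribed.
So ZorZ is not produced.
Required activator OrvS is absent, so *velP* is not transcribed.
→ *velP* is OFF in B.

A only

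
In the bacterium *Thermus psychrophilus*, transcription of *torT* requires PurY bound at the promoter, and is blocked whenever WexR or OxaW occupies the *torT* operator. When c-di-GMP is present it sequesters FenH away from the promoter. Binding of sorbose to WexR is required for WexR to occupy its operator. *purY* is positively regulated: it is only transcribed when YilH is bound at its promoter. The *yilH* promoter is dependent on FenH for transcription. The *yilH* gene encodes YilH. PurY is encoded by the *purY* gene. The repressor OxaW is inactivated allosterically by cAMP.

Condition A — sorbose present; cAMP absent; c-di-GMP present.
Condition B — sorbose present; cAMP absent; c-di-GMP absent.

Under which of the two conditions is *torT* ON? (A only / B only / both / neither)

neither

Condition A:
Sorbose is present, so WexR is active.
cAMP is absent, so OxaW is active.
c-di-GMP is present, so FenH is inactive.
Required activator FenH is absent, so *yilH* is not transcribed.
So YilH is not produced.
Required activator YilH is absent, so *purY* is not transcribed.
So PurY is not produced.
With repressor WexR bound, *torT* is not transcribed.
→ *torT* is OFF in A.
Condition B:
Sorbose is present, so WexR is active.
cAMP is absent, so OxaW is active.
c-di-GMP is absent, so FenH is active.
No repressor is bound and FenH is active, so *yilH* is transcribed.
So YilH is produced and active.
No repressor is bound and YilH is active, so *purY* is transcribed.
So PurY is produced and active.
With repressor WexR bound, *torT* is not transcribed.
→ *torT* is OFF in B.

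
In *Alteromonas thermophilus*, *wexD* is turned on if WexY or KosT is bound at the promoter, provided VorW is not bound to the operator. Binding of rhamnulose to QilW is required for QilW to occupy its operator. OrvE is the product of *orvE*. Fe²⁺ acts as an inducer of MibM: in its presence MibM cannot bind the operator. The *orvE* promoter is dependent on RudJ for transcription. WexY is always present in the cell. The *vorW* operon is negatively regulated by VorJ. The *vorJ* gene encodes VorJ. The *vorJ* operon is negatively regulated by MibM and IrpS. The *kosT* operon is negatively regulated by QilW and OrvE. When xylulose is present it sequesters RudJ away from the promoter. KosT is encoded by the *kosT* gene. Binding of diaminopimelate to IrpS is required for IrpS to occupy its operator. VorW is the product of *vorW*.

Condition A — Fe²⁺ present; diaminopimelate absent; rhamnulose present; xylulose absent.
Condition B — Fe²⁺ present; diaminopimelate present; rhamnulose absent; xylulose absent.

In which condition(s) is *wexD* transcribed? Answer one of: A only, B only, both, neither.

Condition A:
Fe²⁺ is present, so MibM is inactive.
Diaminopimelate is absent, so IrpS is inactive.
With no repressor bound, *vorJ* is transcribed.
So VorJ is produced and active.
With repressor VorJ bound, *vorW* is not transcribed.
So VorW is not produced.
WexY is produced constitutively and is active.
Rhamnulose is present, so QilW is active.
Xylulose is absent, so RudJ is active.
No repressor is bound and RudJ is active, so *orvE* is transcribed.
So OrvE is produced and active.
With repressor QilW bound, *kosT* is not transcribed.
So KosT is not produced.
Activator WexY is present, so *wexD* is transcribed.
→ *wexD* is ON in A.
Condition B:
Fe²⁺ is present, so MibM is inactive.
Diaminopimelate is present, so IrpS is active.
With repressor IrpS bound, *vorJ* is not transcribed.
So VorJ is not produced.
With no repressor bound, *vorW* is transcribed.
So VorW is produced and active.
WexY is produced constitutively and is active.
Rhamnulose is absent, so QilW is inactive.
Xylulose is absent, so RudJ is active.
No repressor is bound and RudJ is active, so *orvE* is transcribed.
So OrvE is produced and active.
With repressor OrvE bound, *kosT* is not transcribed.
So KosT is not produced.
With repressor VorW bound, *wexD* is not transcribed.
→ *wexD* is OFF in B.

A only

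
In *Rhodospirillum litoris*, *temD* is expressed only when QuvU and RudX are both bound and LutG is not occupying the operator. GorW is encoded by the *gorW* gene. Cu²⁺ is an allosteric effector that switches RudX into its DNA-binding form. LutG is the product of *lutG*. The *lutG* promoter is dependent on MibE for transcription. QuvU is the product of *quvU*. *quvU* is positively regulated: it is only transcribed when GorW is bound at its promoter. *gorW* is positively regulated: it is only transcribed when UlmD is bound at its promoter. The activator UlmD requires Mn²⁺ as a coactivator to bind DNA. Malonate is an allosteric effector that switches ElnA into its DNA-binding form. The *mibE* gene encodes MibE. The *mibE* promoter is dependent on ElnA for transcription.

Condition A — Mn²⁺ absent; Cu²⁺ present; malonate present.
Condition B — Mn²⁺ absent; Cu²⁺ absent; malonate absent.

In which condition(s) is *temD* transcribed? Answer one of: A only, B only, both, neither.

neither

Condition A:
Mn²⁺ is absent, so UlmD is inactive.
Required activator UlmD is absent, so *gorW* is not transcribed.
So GorW is not produced.
Required activator GorW is absent, so *quvU* is not transcribed.
So QuvU is not produced.
Cu²⁺ is present, so RudX is active.
Malonate is present, so ElnA is active.
No repressor is bound and ElnA is active, so *mibE* is transcribed.
So MibE is produced and active.
No repressor is bound and MibE is active, so *lutG* is transcribed.
So LutG is produced and active.
With repressor LutG bound, *temD* is not transcribed.
→ *temD* is OFF in A.
Condition B:
Mn²⁺ is absent, so UlmD is inactive.
Required activator UlmD is absent, so *gorW* is not transcribed.
So GorW is not produced.
Required activator GorW is absent, so *quvU* is not transcribed.
So QuvU is not produced.
Cu²⁺ is absent, so RudX is inactive.
Malonate is absent, so ElnA is inactive.
Required activator ElnA is absent, so *mibE* is not transcribed.
So MibE is not produced.
Required activator MibE is absent, so *lutG* is not transcribed.
So LutG is not produced.
Required activator QuvU is absent, so *temD* is not transcribed.
→ *temD* is OFF in B.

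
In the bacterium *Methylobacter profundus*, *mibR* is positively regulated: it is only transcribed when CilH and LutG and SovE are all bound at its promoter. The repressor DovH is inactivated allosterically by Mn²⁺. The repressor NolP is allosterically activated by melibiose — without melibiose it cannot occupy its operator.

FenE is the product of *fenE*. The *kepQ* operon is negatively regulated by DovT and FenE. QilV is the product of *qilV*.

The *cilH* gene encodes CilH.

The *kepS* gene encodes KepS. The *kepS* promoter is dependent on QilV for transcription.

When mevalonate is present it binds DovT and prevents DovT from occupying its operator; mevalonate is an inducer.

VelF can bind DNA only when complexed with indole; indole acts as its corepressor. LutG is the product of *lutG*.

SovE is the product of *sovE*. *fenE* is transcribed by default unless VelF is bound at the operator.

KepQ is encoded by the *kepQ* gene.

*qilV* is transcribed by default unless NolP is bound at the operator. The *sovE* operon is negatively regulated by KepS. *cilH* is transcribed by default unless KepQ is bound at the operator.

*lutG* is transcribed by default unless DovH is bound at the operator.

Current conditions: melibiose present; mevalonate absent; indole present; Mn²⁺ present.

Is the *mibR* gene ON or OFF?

Mevalonate is absent, so DovT is active.
Indole is present, so VelF is active.
With repressor VelF bound, *fenE* is not transcribed.
So FenE is not produced.
With repressor DovT bound, *kepQ* is not transcribed.
So KepQ is not produced.
With no repressor bound, *cilH* is transcribed.
So CilH is produced and active.
Mn²⁺ is present, so DovH is inactive.
With no repressor bound, *lutG* is transcribed.
So LutG is produced and active.
Melibiose is present, so NolP is active.
With repressor NolP bound, *qilV* is not transcribed.
So QilV is not produced.
Required activator QilV is absent, so *kepS* is not transcribed.
So KepS is not produced.
With no repressor bound, *sovE* is transcribed.
So SovE is produced and active.
No repressor is bound and CilH and LutG and SovE are active, so *mibR* is transcribed.

ON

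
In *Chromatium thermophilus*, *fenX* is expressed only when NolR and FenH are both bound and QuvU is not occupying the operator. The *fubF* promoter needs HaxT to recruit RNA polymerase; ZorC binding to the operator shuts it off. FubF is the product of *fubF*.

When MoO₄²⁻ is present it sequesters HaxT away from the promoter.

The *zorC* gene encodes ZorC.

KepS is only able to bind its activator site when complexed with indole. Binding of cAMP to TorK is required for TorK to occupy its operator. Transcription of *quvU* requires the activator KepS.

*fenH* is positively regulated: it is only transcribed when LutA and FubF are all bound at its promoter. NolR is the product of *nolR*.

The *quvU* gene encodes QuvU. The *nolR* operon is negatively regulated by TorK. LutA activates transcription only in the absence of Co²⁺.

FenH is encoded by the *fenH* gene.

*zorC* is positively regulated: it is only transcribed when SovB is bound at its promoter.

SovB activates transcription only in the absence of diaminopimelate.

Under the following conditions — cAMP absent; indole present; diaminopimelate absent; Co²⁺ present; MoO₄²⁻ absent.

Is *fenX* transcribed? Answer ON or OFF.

cAMP is absent, so TorK is inactive.
With no repressor bound, *nolR* is transcribed.
So NolR is produced and active.
Co²⁺ is present, so LutA is inactive.
MoO₄²⁻ is absent, so HaxT is active.
Diaminopimelate is absent, so SovB is active.
No repressor is bound and SovB is active, so *zorC* is transcribed.
So ZorC is produced and active.
With repressor ZorC bound, *fubF* is not transcribed.
So FubF is not produced.
Required activator LutA is absent, so *fenH* is not transcribed.
So FenH is not produced.
Indole is present, so KepS is active.
No repressor is bound and KepS is active, so *quvU* is transcribed.
So QuvU is produced and active.
With repressor QuvU bound, *fenX* is not transcribed.

OFF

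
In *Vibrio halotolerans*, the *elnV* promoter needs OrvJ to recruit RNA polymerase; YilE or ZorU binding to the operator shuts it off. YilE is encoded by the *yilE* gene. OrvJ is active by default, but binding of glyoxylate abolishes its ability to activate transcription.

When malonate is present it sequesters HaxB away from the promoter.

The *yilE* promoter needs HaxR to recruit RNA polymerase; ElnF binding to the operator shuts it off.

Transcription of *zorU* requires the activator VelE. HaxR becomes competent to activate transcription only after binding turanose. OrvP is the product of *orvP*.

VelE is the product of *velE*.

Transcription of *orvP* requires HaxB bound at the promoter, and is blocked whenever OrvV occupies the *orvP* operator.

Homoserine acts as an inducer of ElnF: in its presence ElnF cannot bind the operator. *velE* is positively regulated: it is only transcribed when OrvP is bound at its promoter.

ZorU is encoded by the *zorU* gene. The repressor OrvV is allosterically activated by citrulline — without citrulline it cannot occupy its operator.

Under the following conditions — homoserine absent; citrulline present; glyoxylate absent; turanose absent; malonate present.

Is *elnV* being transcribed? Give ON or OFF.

Homoserine is absent, so ElnF is active.
Turanose is absent, so HaxR is inactive.
With repressor ElnF bound, *yilE* is not transcribed.
So YilE is not produced.
Glyoxylate is absent, so OrvJ is active.
Malonate is present, so HaxB is inactive.
Citrulline is present, so OrvV is active.
With repressor OrvV bound, *orvP* is not transcribed.
So OrvP is not produced.
Required activator OrvP is absent, so *velE* is not transcribed.
So VelE is not produced.
Required activator VelE is absent, so *zorU* is not transcribed.
So ZorU is not produced.
No repressor is bound and OrvJ is active, so *elnV* is transcribed.

ON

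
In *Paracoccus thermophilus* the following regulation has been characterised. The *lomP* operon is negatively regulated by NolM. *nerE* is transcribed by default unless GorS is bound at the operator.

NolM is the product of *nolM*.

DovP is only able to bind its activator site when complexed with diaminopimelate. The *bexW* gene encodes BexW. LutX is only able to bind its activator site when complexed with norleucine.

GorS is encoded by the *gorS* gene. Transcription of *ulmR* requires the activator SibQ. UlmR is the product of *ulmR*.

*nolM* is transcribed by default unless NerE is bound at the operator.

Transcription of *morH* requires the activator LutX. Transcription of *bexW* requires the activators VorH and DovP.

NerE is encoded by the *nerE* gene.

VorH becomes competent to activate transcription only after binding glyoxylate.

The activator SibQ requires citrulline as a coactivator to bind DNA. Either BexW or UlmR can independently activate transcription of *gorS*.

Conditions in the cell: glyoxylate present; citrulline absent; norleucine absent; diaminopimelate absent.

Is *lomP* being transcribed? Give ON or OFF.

ON

Glyoxylate is present, so VorH is active.
Diaminopimelate is absent, so DovP is inactive.
Required activator DovP is absent, so *bexW* is not transcribed.
So BexW is not produced.
Citrulline is absent, so SibQ is inactive.
Required activator SibQ is absent, so *ulmR* is not transcribed.
So UlmR is not produced.
No activator is available at the *gorS* promoter, so *gorS* is not transcribed.
So GorS is not produced.
With no repressor bound, *nerE* is transcribed.
So NerE is produced and active.
With repressor NerE bound, *nolM* is not transcribed.
So NolM is not produced.
With no repressor bound, *lomP* is transcribed.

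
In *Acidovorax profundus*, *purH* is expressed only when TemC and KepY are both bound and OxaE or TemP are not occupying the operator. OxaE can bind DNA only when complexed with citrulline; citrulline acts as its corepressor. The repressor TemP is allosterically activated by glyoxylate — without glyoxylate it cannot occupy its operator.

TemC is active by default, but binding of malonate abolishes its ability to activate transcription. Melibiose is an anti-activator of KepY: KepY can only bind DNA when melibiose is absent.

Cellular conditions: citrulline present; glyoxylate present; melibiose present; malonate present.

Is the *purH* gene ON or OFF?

OFF

Citrulline is present, so OxaE is active.
Malonate is present, so TemC is inactive.
Glyoxylate is present, so TemP is active.
Melibiose is present, so KepY is inactive.
With repressor OxaE bound, *purH* is not transcribed.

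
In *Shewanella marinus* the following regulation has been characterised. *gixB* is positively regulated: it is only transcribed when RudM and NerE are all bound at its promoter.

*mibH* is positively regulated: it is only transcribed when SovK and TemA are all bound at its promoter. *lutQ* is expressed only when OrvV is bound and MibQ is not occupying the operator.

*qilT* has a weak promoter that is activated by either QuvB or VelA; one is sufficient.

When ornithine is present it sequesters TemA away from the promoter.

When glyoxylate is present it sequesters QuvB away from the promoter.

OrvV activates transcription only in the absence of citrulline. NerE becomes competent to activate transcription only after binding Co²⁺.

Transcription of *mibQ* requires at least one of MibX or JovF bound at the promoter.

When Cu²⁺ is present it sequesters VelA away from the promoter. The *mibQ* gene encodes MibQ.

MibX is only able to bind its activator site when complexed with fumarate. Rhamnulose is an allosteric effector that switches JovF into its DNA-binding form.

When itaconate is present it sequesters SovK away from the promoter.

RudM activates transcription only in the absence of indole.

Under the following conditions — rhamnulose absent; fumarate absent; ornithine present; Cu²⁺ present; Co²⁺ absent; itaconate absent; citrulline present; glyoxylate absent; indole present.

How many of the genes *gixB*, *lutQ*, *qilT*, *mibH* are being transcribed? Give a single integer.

Indole is present, so RudM is inactive.
Co²⁺ is absent, so NerE is inactive.
Required activator RudM is absent, so *gixB* is not transcribed.
→ *gixB* is OFF.
Citrulline is present, so OrvV is inactive.
Fumarate is absent, so MibX is inactive.
Rhamnulose is absent, so JovF is inactive.
No activator is available at the *mibQ* promoter, so *mibQ* is not transcribed.
So MibQ is not produced.
Required activator OrvV is absent, so *lutQ* is not transcribed.
→ *lutQ* is OFF.
Glyoxylate is absent, so QuvB is active.
Cu²⁺ is present, so VelA is inactive.
Activator QuvB is present, so *qilT* is transcribed.
→ *qilT* is ON.
Itaconate is absent, so SovK is active.
Ornithine is present, so TemA is inactive.
Required activator TemA is absent, so *mibH* is not transcribed.
→ *mibH* is OFF.
1 of the 4 genes is transcribed.

1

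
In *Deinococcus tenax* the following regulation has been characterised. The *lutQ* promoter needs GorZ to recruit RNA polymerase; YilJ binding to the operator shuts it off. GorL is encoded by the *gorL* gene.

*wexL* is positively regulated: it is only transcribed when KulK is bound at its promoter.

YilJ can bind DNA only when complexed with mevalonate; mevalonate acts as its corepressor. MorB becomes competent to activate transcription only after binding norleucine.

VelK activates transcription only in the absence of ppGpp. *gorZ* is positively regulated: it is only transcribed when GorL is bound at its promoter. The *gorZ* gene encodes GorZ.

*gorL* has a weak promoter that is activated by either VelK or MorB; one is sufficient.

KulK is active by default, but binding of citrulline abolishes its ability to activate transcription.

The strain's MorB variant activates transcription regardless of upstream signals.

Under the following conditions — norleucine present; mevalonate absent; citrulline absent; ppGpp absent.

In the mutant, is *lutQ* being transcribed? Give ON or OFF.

ON

Mevalonate is absent, so YilJ is inactive.
ppGpp is absent, so VelK is active.
MorB is constitutively active in this strain.
Activator VelK is present, so *gorL* is transcribed.
So GorL is produced and active.
No repressor is bound and GorL is active, so *gorZ* is transcribed.
So GorZ is produced and active.
No repressor is bound and GorZ is active, so *lutQ* is transcribed.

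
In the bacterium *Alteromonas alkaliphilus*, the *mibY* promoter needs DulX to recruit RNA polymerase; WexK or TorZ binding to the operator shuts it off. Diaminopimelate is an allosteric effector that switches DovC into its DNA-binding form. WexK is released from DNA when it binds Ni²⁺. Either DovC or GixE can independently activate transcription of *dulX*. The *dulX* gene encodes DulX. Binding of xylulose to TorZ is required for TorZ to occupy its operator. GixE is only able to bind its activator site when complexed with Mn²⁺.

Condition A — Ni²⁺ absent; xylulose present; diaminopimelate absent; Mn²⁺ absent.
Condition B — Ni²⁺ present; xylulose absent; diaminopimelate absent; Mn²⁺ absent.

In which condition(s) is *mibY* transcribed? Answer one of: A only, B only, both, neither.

neither

Condition A:
Ni²⁺ is absent, so WexK is active.
Xylulose is present, so TorZ is active.
Diaminopimelate is absent, so DovC is inactive.
Mn²⁺ is absent, so GixE is inactive.
No activator is available at the *dulX* promoter, so *dulX* is not transcribed.
So DulX is not produced.
With repressor WexK bound, *mibY* is not transcribed.
→ *mibY* is OFF in A.
Condition B:
Ni²⁺ is present, so WexK is inactive.
Xylulose is absent, so TorZ is inactive.
Diaminopimelate is absent, so DovC is inactive.
Mn²⁺ is absent, so GixE is inactive.
No activator is available at the *dulX* promoter, so *dulX* is not transcribed.
So DulX is not produced.
Required activator DulX is absent, so *mibY* is not transcribed.
→ *mibY* is OFF in B.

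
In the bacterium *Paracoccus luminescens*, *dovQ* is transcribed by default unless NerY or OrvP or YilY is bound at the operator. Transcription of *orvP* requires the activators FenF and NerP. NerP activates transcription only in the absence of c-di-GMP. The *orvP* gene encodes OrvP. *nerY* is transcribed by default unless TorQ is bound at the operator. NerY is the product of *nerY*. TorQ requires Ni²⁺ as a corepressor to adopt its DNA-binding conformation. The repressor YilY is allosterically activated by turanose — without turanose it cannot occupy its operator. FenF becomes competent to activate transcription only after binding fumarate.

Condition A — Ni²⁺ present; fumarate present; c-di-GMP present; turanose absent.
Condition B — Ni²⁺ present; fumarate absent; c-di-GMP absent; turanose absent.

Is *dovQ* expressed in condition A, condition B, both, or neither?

Condition A:
Ni²⁺ is present, so TorQ is active.
With repressor TorQ bound, *nerY* is not transcribed.
So NerY is not produced.
Fumarate is present, so FenF is active.
c-di-GMP is present, so NerP is inactive.
Required activator NerP is absent, so *orvP* is not transcribed.
So OrvP is not produced.
Turanose is absent, so YilY is inactive.
With no repressor bound, *dovQ* is transcribed.
→ *dovQ* is ON in A.
Condition B:
Ni²⁺ is present, so TorQ is active.
With repressor TorQ bound, *nerY* is not transcribed.
So NerY is not produced.
Fumarate is absent, so FenF is inactive.
c-di-GMP is absent, so NerP is active.
Required activator FenF is absent, so *orvP* is not transcribed.
So OrvP is not produced.
Turanose is absent, so YilY is inactive.
With no repressor bound, *dovQ* is transcribed.
→ *dovQ* is ON in B.

both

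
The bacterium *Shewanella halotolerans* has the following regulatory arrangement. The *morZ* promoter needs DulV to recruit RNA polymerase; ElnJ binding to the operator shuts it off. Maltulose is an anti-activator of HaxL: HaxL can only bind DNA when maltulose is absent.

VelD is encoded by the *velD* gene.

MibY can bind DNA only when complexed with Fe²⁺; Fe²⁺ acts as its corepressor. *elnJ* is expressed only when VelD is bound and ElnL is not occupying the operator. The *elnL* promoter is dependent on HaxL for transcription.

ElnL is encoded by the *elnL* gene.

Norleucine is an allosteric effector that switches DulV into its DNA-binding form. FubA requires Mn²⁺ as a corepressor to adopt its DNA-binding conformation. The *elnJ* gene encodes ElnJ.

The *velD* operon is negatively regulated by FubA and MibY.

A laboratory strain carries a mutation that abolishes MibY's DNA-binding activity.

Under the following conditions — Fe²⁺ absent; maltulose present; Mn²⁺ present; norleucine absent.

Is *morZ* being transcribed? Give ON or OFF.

Norleucine is absent, so DulV is inactive.
Mn²⁺ is present, so FubA is active.
MibY is non-functional in this strain, so it has no effect.
With repressor FubA bound, *velD* is not transcribed.
So VelD is not produced.
Maltulose is present, so HaxL is inactive.
Required activator HaxL is absent, so *elnL* is not transcribed.
So ElnL is not produced.
Required activator VelD is absent, so *elnJ* is not transcribed.
So ElnJ is not produced.
Required activator DulV is absent, so *morZ* is not transcribed.

OFF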